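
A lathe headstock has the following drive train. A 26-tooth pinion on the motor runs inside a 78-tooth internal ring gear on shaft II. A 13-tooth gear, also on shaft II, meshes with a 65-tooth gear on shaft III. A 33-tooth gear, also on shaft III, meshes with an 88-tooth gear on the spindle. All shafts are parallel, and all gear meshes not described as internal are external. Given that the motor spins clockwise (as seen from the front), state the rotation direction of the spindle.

the motor → shaft II: internal mesh, same direction → CW.
shaft II → shaft III: external mesh, 1 reversal → CCW.
shaft III → the spindle: external mesh, 1 reversal → CW.
2 reversals in total — an even number — so the spindle turns the same way as the motor.

clockwise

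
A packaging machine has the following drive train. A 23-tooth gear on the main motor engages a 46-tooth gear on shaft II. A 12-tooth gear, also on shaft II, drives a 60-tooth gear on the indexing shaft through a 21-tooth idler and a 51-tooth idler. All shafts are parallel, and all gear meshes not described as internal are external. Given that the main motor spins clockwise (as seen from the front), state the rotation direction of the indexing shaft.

the main motor → shaft II: external mesh, 1 reversal → CCW.
shaft II → the indexing shaft: driver → idler → idler → driven is 3 external meshes, 3 reversals → CW.
4 reversals in total — an even number — so the indexing shaft turns the same way as the main motor.

clockwise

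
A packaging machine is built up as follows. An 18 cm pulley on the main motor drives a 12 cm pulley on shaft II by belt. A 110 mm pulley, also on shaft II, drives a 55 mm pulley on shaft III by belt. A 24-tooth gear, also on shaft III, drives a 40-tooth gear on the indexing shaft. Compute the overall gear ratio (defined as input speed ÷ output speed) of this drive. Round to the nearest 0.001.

Each stage contributes driven/driver: belt 12/18 = 0.66667, belt 55/110 = 0.5, gear mesh 40/24 = 1.6667.
Overall: 0.66667 × 0.5 × 1.6667 = 0.55556.

0.556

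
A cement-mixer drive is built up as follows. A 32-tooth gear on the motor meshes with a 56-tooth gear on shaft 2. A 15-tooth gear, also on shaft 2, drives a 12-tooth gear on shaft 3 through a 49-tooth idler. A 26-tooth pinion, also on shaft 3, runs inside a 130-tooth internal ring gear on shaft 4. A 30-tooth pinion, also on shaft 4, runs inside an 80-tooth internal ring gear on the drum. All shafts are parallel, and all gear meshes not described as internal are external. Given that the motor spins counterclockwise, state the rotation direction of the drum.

the motor → shaft 2: external mesh, 1 reversal → CW.
shaft 2 → shaft 3: driver → idler → driven is 2 external meshes, 2 reversals → CW.
shaft 3 → shaft 4: internal mesh, same direction → CW.
shaft 4 → the drum: internal mesh, same direction → CW.
3 reversals in total — an odd number — so the drum turns opposite to the motor.

clockwise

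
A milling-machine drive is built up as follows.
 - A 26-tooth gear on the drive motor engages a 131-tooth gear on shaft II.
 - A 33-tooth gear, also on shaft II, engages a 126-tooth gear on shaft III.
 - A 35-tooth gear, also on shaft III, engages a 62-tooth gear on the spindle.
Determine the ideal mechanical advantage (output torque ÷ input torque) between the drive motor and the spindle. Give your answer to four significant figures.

Each stage contributes driven/driver: gear mesh 131/26 = 5.0385, gear mesh 126/33 = 3.8182, gear mesh 62/35 = 1.7714.
Overall: 5.0385 × 3.8182 × 1.7714 = 34.078.

34.08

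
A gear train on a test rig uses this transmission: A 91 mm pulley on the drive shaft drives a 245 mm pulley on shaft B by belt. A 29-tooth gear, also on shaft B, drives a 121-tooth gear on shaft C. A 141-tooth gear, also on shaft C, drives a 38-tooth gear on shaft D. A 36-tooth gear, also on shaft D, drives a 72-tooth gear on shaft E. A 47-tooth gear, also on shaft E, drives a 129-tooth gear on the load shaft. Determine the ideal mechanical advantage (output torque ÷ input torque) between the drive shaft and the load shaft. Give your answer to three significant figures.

16.6

Each stage contributes driven/driver: belt 245/91 = 2.6923, gear mesh 121/29 = 4.1724, gear mesh 38/141 = 0.2695, gear mesh 72/36 = 2, gear mesh 129/47 = 2.7447.
Overall: 2.6923 × 4.1724 × 0.2695 × 2 × 2.7447 = 16.619.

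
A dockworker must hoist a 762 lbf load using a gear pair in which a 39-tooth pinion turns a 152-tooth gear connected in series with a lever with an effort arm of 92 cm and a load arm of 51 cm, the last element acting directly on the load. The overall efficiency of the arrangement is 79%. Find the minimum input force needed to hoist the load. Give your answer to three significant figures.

Gear pair MA = 152/39 = 3.8974.
Lever MA = effort arm / load arm = 92/51 = 1.8039.
Combined ideal MA = 3.8974 × 1.8039 = 7.0307.
Actual MA = 7.0307 × 0.79 = 5.5542.
Effort = load / actual MA = 762 / 5.5542 = 137.19 lbf.

137 lbf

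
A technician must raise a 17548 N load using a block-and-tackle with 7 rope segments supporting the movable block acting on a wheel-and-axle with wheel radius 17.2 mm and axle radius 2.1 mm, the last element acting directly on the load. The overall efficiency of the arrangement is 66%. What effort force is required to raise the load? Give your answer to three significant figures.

464 N

Block-and-tackle MA = number of supporting rope parts = 7.
Wheel-and-axle MA = R/r = 17.2/2.1 = 8.1905.
Combined ideal MA = 7 × 8.1905 = 57.333.
Actual MA = 57.333 × 0.66 = 37.84.
Effort = load / actual MA = 17548 / 37.84 = 463.74 N.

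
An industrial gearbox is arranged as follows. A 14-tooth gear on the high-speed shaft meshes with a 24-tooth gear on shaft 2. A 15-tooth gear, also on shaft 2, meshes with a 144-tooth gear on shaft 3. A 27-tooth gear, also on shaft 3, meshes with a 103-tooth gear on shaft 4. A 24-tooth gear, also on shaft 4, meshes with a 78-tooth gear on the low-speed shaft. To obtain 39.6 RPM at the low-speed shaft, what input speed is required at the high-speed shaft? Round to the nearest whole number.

8080 RPM

Overall ratio R = 1.7143 × 9.6 × 3.8148 × 3.25 = 204.04.
Required input speed = output speed × R = 39.6 × 204.04 = 8079.9 RPM.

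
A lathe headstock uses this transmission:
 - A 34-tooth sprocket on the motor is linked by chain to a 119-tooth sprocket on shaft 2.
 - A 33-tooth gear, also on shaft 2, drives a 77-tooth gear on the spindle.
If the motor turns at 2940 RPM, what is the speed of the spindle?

chain 119/34 = 3.5 → 2940/3.5 = 840 RPM
gear mesh 77/33 = 2.3333 → 840/2.3333 = 360 RPM

360 RPM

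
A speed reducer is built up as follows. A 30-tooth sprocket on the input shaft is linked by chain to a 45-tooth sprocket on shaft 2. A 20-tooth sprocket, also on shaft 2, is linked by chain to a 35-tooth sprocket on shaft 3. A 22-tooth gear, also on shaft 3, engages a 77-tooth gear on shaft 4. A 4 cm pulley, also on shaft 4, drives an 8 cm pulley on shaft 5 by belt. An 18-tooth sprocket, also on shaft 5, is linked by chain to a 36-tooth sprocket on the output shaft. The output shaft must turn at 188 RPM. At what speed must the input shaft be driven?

6909 RPM

Overall ratio R = 1.5 × 1.75 × 3.5 × 2 × 2 = 36.75.
Required input speed = output speed × R = 188 × 36.75 = 6909 RPM.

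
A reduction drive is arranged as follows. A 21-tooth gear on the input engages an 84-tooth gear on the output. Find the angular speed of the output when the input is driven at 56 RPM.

14 RPM

gear mesh 84/21 = 4 → 56/4 = 14 RPM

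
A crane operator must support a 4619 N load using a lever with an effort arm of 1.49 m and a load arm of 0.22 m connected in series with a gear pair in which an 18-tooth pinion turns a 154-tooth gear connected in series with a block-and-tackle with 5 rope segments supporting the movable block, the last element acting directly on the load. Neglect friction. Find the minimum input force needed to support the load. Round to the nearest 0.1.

15.9 N

Lever MA = effort arm / load arm = 1.49/0.22 = 6.7727.
Gear pair MA = 154/18 = 8.5556.
Block-and-tackle MA = number of supporting rope parts = 5.
Combined ideal MA = 6.7727 × 8.5556 × 5 = 289.72.
Effort = load / MA = 4619 / 289.72 = 15.943 N.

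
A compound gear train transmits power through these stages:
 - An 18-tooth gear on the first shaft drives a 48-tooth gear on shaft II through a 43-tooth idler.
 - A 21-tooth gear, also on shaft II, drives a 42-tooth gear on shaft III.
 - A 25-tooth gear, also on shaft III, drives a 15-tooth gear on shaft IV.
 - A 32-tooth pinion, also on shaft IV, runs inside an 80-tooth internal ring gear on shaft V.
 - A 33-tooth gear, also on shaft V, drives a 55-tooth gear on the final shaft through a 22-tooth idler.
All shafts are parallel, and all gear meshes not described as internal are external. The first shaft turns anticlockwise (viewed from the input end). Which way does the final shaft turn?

the first shaft → shaft II: driver → idler → driven is 2 external meshes, 2 reversals → CCW.
shaft II → shaft III: external mesh, 1 reversal → CW.
shaft III → shaft IV: external mesh, 1 reversal → CCW.
shaft IV → shaft V: internal mesh, same direction → CCW.
shaft V → the final shaft: driver → idler → driven is 2 external meshes, 2 reversals → CCW.
6 reversals in total — an even number — so the final shaft turns the same way as the first shaft.

anticlockwise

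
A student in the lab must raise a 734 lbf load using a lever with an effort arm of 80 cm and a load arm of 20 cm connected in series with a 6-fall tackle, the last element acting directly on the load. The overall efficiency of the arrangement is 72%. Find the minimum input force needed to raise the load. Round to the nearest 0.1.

42.5 lbf

Lever MA = effort arm / load arm = 80/20 = 4.
Block-and-tackle MA = number of supporting rope parts = 6.
Combined ideal MA = 4 × 6 = 24.
Actual MA = 24 × 0.72 = 17.28.
Effort = load / actual MA = 734 / 17.28 = 42.477 lbf.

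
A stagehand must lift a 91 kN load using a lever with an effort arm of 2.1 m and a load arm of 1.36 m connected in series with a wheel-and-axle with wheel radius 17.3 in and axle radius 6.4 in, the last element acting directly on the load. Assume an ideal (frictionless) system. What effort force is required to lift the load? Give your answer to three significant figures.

21.8 kN

Lever MA = effort arm / load arm = 2.1/1.36 = 1.5441.
Wheel-and-axle MA = R/r = 17.3/6.4 = 2.7031.
Combined ideal MA = 1.5441 × 2.7031 = 4.1739.
Effort = load / MA = 91 / 4.1739 = 21.802 kN.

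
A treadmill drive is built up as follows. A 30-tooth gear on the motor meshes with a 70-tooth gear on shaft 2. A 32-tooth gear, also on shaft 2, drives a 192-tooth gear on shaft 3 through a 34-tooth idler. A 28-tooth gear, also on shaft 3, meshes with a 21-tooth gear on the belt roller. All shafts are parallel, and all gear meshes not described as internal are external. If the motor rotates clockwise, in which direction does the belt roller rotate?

clockwise

the motor → shaft 2: external mesh, 1 reversal → CCW.
shaft 2 → shaft 3: driver → idler → driven is 2 external meshes, 2 reversals → CCW.
shaft 3 → the belt roller: external mesh, 1 reversal → CW.
4 reversals in total — an even number — so the belt roller turns the same way as the motor.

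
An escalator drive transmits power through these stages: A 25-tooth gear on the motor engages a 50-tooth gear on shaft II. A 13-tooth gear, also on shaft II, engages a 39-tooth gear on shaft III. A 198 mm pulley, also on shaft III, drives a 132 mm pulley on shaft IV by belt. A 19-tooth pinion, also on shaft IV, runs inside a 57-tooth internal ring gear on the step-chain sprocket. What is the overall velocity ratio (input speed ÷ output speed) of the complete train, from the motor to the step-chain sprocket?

12

Each stage contributes driven/driver: gear mesh 50/25 = 2, gear mesh 39/13 = 3, belt 132/198 = 0.66667, internal gear 57/19 = 3.
Overall: 2 × 3 × 0.66667 × 3 = 12.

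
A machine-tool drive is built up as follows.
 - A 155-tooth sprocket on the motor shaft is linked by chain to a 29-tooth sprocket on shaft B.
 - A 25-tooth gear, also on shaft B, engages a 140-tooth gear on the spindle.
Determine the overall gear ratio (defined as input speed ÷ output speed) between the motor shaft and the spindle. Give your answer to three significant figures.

Each stage contributes driven/driver: chain 29/155 = 0.1871, gear mesh 140/25 = 5.6.
Overall: 0.1871 × 5.6 = 1.0477.

1.05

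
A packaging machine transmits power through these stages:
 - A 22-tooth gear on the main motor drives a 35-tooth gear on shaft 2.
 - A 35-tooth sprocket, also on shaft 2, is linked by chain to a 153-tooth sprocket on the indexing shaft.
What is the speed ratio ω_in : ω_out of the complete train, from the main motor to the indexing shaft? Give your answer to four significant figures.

Each stage contributes driven/driver: gear mesh 35/22 = 1.5909, chain 153/35 = 4.3714.
Overall: 1.5909 × 4.3714 = 6.9545.

6.955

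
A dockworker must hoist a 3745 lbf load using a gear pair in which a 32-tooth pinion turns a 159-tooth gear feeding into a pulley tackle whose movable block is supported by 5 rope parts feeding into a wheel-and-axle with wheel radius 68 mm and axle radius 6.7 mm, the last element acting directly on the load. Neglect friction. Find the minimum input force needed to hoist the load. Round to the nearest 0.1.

14.9 lbf

Gear pair MA = 159/32 = 4.9688.
Block-and-tackle MA = number of supporting rope parts = 5.
Wheel-and-axle MA = R/r = 68/6.7 = 10.149.
Combined ideal MA = 4.9688 × 5 × 10.149 = 252.15.
Effort = load / MA = 3745 / 252.15 = 14.853 lbf.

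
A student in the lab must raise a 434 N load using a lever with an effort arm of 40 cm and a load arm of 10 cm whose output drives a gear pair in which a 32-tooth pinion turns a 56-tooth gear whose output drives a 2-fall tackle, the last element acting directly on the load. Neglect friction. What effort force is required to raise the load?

31 N

Lever MA = effort arm / load arm = 40/10 = 4.
Gear pair MA = 56/32 = 1.75.
Block-and-tackle MA = number of supporting rope parts = 2.
Combined ideal MA = 4 × 1.75 × 2 = 14.
Effort = load / MA = 434 / 14 = 31 N.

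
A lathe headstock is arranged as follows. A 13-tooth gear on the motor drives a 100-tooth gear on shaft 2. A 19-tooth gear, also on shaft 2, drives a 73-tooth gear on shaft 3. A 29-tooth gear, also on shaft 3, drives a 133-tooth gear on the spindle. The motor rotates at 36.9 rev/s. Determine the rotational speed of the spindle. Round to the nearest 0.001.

the motor → shaft 2 (gear mesh, 100/13): 36.9 ÷ 7.6923 = 4.797 rev/s
shaft 2 → shaft 3 (gear mesh, 73/19): 4.797 ÷ 3.8421 = 1.2485 rev/s
shaft 3 → the spindle (gear mesh, 133/29): 1.2485 ÷ 4.5862 = 0.27224 rev/s

0.272 rev/s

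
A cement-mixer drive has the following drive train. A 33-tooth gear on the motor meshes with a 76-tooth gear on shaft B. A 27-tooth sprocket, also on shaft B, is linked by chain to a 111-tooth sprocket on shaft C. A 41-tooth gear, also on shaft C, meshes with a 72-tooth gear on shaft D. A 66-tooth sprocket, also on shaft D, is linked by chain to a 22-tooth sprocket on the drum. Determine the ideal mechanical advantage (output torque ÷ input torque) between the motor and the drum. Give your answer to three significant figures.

Each stage contributes driven/driver: gear mesh 76/33 = 2.303, chain 111/27 = 4.1111, gear mesh 72/41 = 1.7561, chain 22/66 = 0.33333.
Overall: 2.303 × 4.1111 × 1.7561 × 0.33333 = 5.5423.

5.54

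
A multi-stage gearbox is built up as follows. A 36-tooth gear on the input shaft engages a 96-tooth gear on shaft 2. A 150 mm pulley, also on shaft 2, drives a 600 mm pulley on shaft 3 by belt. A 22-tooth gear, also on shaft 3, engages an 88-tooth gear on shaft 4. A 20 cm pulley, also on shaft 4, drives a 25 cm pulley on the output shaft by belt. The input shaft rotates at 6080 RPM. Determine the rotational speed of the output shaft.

114 RPM

gear mesh 96/36 = 2.6667 → 6080/2.6667 = 2280 RPM
belt 600/150 = 4 → 2280/4 = 570 RPM
gear mesh 88/22 = 4 → 570/4 = 142.5 RPM
belt 25/20 = 1.25 → 142.5/1.25 = 114 RPM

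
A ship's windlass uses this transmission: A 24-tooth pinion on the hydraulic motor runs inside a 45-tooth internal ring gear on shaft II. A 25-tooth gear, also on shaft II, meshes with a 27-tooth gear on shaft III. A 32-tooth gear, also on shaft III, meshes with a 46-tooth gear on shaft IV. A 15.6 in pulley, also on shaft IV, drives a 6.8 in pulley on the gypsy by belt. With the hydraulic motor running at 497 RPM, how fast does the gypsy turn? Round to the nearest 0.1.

internal gear 45/24 = 1.875 → 497/1.875 = 265.07 RPM
gear mesh 27/25 = 1.08 → 265.07/1.08 = 245.43 RPM
gear mesh 46/32 = 1.4375 → 245.43/1.4375 = 170.74 RPM
belt 6.8/15.6 = 0.4359 → 170.74/0.4359 = 391.69 RPM

391.7 RPM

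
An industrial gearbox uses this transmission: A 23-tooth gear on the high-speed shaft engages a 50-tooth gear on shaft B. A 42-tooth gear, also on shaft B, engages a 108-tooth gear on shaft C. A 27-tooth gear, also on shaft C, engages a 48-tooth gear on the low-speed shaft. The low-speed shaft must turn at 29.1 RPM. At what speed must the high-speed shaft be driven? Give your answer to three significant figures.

Overall ratio R = 2.1739 × 2.5714 × 1.7778 = 9.9379.
Required input speed = output speed × R = 29.1 × 9.9379 = 289.19 RPM.

289 RPM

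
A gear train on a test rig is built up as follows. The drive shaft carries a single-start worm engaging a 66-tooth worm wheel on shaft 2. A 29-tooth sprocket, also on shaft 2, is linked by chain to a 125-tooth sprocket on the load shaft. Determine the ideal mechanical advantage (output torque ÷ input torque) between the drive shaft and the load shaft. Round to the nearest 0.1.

Each stage contributes driven/driver: worm 66/1 = 66, chain 125/29 = 4.3103.
Overall: 66 × 4.3103 = 284.48.

284.5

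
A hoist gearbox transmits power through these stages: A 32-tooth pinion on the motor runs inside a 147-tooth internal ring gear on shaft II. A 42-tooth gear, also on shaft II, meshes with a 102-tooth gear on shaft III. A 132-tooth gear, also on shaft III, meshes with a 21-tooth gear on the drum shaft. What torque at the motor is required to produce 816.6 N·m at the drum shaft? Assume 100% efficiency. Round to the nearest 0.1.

Overall ratio R = 4.5938 × 2.4286 × 0.15909 = 1.7749.
Input torque = output torque / R = 816.6 / 1.7749 = 460.09 N·m.

460.1 N·m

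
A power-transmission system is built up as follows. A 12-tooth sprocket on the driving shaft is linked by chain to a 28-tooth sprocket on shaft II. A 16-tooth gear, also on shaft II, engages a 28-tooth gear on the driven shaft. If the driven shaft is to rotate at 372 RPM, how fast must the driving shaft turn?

Overall ratio R = 2.3333 × 1.75 = 4.0833.
Required input speed = output speed × R = 372 × 4.0833 = 1519 RPM.

1519 RPM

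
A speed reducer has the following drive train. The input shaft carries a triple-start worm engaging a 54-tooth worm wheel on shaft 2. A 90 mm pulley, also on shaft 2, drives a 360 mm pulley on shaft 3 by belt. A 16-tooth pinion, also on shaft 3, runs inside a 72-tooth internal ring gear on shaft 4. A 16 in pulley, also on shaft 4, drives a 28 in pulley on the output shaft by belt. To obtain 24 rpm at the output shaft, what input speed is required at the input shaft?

13608 rpm

Overall ratio R = 18 × 4 × 4.5 × 1.75 = 567.
Required input speed = output speed × R = 24 × 567 = 13608 rpm.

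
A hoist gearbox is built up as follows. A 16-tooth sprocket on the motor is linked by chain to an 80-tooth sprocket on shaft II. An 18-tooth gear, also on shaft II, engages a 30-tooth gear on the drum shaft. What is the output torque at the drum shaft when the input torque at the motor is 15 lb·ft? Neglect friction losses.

chain 80/16 = 5 → τ = 15·5 = 75 lb·ft
gear mesh 30/18 = 1.6667 → τ = 75·1.6667 = 125 lb·ft

125 lb·ft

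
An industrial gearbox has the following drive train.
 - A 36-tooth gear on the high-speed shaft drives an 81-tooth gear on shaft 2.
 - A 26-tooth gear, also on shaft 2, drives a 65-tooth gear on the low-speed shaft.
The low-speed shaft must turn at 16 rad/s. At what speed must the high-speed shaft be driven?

90 rad/s

Overall ratio R = 2.25 × 2.5 = 5.625.
Required input speed = output speed × R = 16 × 5.625 = 90 rad/s.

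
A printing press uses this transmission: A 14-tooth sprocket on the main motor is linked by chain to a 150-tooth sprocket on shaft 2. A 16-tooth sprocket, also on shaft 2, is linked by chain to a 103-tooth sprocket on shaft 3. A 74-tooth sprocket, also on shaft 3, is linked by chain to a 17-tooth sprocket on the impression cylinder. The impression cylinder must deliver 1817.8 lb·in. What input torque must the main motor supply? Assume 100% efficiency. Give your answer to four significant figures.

114.7 lb·in

Overall ratio R = 10.714 × 6.4375 × 0.22973 = 15.845.
Input torque = output torque / R = 1817.8 / 15.845 = 114.72 lb·in.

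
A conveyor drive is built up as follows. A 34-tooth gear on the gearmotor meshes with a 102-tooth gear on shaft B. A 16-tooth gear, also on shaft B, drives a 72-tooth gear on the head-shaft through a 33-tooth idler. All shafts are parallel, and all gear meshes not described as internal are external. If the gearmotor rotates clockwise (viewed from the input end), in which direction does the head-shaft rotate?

the gearmotor → shaft B: external mesh, 1 reversal → CCW.
shaft B → the head-shaft: driver → idler → driven is 2 external meshes, 2 reversals → CCW.
3 reversals in total — an odd number — so the head-shaft turns opposite to the gearmotor.

counterclockwise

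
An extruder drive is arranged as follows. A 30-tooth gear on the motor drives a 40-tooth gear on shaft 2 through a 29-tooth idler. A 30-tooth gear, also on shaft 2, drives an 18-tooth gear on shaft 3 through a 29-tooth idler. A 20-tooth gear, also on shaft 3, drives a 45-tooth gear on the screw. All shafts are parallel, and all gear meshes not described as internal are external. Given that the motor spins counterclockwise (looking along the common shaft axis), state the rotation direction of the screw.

the motor → shaft 2: driver → idler → driven is 2 external meshes, 2 reversals → CCW.
shaft 2 → shaft 3: driver → idler → driven is 2 external meshes, 2 reversals → CCW.
shaft 3 → the screw: external mesh, 1 reversal → CW.
5 reversals in total — an odd number — so the screw turns opposite to the motor.

clockwise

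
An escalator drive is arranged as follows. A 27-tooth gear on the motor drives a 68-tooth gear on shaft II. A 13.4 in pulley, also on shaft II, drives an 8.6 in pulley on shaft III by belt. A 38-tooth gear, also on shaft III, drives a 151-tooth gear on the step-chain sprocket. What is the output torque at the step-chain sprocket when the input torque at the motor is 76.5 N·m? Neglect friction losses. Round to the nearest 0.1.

491.4 N·m

Gear mesh: ratio = 68/27 = 2.5185; torque at shaft II = 76.5 × 2.5185 = 192.67 N·m.
Belt: ratio = 8.6/13.4 = 0.64179; torque at shaft III = 192.67 × 0.64179 = 123.65 N·m.
Gear mesh: ratio = 151/38 = 3.9737; torque at the step-chain sprocket = 123.65 × 3.9737 = 491.35 N·m.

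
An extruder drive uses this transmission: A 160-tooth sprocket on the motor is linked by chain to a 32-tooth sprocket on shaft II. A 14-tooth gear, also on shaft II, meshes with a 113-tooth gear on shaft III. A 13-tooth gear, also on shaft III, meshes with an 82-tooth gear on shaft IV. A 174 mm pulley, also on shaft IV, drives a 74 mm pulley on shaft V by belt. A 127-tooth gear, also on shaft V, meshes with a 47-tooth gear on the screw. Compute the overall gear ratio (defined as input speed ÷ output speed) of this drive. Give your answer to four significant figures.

1.603

Each stage contributes driven/driver: chain 32/160 = 0.2, gear mesh 113/14 = 8.0714, gear mesh 82/13 = 6.3077, belt 74/174 = 0.42529, gear mesh 47/127 = 0.37008.
Overall: 0.2 × 8.0714 × 6.3077 × 0.42529 × 0.37008 = 1.6026.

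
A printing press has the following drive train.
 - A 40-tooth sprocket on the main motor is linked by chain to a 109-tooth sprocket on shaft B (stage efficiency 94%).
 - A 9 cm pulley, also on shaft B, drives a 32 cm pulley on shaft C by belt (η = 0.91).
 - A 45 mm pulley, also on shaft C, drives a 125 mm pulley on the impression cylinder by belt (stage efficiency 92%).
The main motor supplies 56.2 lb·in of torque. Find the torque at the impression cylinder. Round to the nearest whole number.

Chain: ratio = 109/40 = 2.725; torque at shaft B = 56.2 × 2.725 × 0.94 = 143.96 lb·in.
Belt: ratio = 32/9 = 3.5556; torque at shaft C = 143.96 × 3.5556 × 0.91 = 465.78 lb·in.
Belt: ratio = 125/45 = 2.7778; torque at the impression cylinder = 465.78 × 2.7778 × 0.92 = 1190.3 lb·in.

1190 lb·in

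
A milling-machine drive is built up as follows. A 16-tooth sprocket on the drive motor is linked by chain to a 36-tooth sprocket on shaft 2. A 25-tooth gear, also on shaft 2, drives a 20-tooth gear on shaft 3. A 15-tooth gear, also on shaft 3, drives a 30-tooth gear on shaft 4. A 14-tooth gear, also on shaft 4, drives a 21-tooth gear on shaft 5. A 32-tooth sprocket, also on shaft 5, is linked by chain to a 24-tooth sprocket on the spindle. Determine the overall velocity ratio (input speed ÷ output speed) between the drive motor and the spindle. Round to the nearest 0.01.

4.05

Each stage contributes driven/driver: chain 36/16 = 2.25, gear mesh 20/25 = 0.8, gear mesh 30/15 = 2, gear mesh 21/14 = 1.5, chain 24/32 = 0.75.
Overall: 2.25 × 0.8 × 2 × 1.5 × 0.75 = 4.05.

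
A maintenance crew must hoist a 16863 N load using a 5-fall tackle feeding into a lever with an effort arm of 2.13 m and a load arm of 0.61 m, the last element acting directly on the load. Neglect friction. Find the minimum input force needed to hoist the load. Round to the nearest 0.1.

Block-and-tackle MA = number of supporting rope parts = 5.
Lever MA = effort arm / load arm = 2.13/0.61 = 3.4918.
Combined ideal MA = 5 × 3.4918 = 17.459.
Effort = load / MA = 16863 / 17.459 = 965.86 N.

965.9 N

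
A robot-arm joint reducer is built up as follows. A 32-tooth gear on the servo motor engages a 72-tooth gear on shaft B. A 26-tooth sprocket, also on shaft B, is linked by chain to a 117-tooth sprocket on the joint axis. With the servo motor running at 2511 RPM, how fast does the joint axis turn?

248 RPM

gear mesh 72/32 = 2.25 → 2511/2.25 = 1116 RPM
chain 117/26 = 4.5 → 1116/4.5 = 248 RPM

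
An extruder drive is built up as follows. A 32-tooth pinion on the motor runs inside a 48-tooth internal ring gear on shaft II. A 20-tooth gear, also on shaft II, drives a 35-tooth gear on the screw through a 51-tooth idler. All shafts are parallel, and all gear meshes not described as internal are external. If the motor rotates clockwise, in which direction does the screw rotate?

the motor → shaft II: internal mesh, same direction → CW.
shaft II → the screw: driver → idler → driven is 2 external meshes, 2 reversals → CW.
2 reversals in total — an even number — so the screw turns the same way as the motor.

clockwise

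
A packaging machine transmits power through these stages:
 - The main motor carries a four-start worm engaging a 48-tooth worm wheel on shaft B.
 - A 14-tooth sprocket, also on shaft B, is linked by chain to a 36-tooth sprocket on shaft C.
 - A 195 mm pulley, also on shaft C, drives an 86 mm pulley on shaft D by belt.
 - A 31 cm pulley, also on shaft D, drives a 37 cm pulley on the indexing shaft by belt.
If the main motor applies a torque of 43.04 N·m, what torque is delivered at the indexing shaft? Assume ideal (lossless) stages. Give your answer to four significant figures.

699.1 N·m

After the worm (48/4): 43.04 × 12 = 516.48 N·m
After the chain (36/14): 516.48 × 2.5714 = 1328.1 N·m
After the belt (86/195): 1328.1 × 0.44103 = 585.72 N·m
After the belt (37/31): 585.72 × 1.1935 = 699.09 N·m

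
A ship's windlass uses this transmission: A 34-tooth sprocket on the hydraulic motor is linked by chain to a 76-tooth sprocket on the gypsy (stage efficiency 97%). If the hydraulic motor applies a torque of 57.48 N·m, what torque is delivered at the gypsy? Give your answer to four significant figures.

Chain: ratio = 76/34 = 2.2353; torque at the gypsy = 57.48 × 2.2353 × 0.97 = 124.63 N·m.

124.6 N·m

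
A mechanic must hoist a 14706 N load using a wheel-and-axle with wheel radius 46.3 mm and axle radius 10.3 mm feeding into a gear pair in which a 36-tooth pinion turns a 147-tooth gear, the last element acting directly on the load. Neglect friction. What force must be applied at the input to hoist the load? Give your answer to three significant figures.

801 N

Wheel-and-axle MA = R/r = 46.3/10.3 = 4.4951.
Gear pair MA = 147/36 = 4.0833.
Combined ideal MA = 4.4951 × 4.0833 = 18.355.
Effort = load / MA = 14706 / 18.355 = 801.19 N.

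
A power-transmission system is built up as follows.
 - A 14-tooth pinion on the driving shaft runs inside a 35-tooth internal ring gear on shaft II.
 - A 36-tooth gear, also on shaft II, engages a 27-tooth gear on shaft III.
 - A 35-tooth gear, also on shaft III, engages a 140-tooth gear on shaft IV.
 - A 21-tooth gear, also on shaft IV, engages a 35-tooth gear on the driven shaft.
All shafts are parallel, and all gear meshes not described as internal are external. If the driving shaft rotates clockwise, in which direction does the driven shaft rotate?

counterclockwise

the driving shaft → shaft II: internal mesh, same direction → CW.
shaft II → shaft III: external mesh, 1 reversal → CCW.
shaft III → shaft IV: external mesh, 1 reversal → CW.
shaft IV → the driven shaft: external mesh, 1 reversal → CCW.
3 reversals in total — an odd number — so the driven shaft turns opposite to the driving shaft.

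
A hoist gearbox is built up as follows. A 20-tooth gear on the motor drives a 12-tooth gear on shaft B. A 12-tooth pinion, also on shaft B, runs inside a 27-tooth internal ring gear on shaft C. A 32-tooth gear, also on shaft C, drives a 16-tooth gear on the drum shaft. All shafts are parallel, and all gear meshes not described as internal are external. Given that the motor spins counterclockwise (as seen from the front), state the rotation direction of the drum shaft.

counterclockwise

the motor → shaft B: external mesh, 1 reversal → CW.
shaft B → shaft C: internal mesh, same direction → CW.
shaft C → the drum shaft: external mesh, 1 reversal → CCW.
2 reversals in total — an even number — so the drum shaft turns the same way as the motor.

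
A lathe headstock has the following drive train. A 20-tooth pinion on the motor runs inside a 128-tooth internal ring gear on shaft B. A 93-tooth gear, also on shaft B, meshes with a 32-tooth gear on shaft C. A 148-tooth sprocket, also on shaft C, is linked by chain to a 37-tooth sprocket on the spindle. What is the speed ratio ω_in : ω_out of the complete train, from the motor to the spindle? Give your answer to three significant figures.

Each stage contributes driven/driver: internal gear 128/20 = 6.4, gear mesh 32/93 = 0.34409, chain 37/148 = 0.25.
Overall: 6.4 × 0.34409 × 0.25 = 0.55054.

0.551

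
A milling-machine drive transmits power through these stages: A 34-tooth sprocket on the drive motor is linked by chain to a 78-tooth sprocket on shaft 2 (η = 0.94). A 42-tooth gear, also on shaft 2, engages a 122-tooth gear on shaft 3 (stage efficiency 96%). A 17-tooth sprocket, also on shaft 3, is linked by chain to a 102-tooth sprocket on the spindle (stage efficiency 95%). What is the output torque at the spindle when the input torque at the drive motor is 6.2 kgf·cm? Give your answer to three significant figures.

213 kgf·cm

Chain: ratio = 78/34 = 2.2941; torque at shaft 2 = 6.2 × 2.2941 × 0.94 = 13.37 kgf·cm.
Gear mesh: ratio = 122/42 = 2.9048; torque at shaft 3 = 13.37 × 2.9048 × 0.96 = 37.284 kgf·cm.
Chain: ratio = 102/17 = 6; torque at the spindle = 37.284 × 6 × 0.95 = 212.52 kgf·cm.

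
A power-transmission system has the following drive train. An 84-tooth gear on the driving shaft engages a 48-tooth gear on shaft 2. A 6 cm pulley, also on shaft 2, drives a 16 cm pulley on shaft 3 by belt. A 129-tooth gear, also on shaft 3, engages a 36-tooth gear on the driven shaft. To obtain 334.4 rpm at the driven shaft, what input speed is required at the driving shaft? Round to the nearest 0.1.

142.2 rpm

Overall ratio R = 0.57143 × 2.6667 × 0.27907 = 0.42525.
Required input speed = output speed × R = 334.4 × 0.42525 = 142.2 rpm.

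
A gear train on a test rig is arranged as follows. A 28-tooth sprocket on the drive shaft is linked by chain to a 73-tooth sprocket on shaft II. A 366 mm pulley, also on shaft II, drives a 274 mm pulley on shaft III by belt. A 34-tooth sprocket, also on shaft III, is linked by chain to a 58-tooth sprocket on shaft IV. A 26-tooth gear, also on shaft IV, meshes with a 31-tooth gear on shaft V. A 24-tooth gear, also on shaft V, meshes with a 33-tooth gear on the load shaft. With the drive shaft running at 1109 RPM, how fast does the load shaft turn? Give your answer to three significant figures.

203 RPM

chain 73/28 = 2.6071 → 1109/2.6071 = 425.37 RPM
belt 274/366 = 0.74863 → 425.37/0.74863 = 568.19 RPM
chain 58/34 = 1.7059 → 568.19/1.7059 = 333.08 RPM
gear mesh 31/26 = 1.1923 → 333.08/1.1923 = 279.36 RPM
gear mesh 33/24 = 1.375 → 279.36/1.375 = 203.17 RPM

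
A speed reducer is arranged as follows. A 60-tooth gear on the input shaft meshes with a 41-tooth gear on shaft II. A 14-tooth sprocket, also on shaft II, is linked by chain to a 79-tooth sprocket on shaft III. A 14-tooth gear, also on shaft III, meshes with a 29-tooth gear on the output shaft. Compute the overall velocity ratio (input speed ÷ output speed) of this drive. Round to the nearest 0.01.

Each stage contributes driven/driver: gear mesh 41/60 = 0.68333, chain 79/14 = 5.6429, gear mesh 29/14 = 2.0714.
Overall: 0.68333 × 5.6429 × 2.0714 = 7.9873.

7.99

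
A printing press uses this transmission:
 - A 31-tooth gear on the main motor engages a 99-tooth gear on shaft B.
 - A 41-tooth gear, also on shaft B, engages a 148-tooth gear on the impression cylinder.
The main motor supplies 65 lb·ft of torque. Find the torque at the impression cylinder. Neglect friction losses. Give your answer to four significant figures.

After the gear mesh (99/31): 65 × 3.1935 = 207.58 lb·ft
After the gear mesh (148/41): 207.58 × 3.6098 = 749.32 lb·ft

749.3 lb·ft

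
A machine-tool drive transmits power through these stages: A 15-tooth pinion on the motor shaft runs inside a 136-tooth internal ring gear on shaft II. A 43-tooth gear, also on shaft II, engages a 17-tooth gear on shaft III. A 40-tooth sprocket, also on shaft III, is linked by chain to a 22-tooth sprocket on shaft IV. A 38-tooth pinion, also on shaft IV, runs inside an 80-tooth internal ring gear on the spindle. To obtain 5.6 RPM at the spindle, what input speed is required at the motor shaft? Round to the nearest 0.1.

Overall ratio R = 9.0667 × 0.39535 × 0.55 × 2.1053 = 4.1505.
Required input speed = output speed × R = 5.6 × 4.1505 = 23.243 RPM.

23.2 RPM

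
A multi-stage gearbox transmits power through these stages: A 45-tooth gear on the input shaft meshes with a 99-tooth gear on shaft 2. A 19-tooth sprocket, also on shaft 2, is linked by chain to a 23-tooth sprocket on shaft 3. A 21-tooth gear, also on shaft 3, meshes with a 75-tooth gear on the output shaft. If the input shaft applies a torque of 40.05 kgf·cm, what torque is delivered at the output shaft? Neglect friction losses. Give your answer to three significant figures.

Gear mesh: ratio = 99/45 = 2.2; torque at shaft 2 = 40.05 × 2.2 = 88.11 kgf·cm.
Chain: ratio = 23/19 = 1.2105; torque at shaft 3 = 88.11 × 1.2105 = 106.66 kgf·cm.
Gear mesh: ratio = 75/21 = 3.5714; torque at the output shaft = 106.66 × 3.5714 = 380.93 kgf·cm.

381 kgf·cm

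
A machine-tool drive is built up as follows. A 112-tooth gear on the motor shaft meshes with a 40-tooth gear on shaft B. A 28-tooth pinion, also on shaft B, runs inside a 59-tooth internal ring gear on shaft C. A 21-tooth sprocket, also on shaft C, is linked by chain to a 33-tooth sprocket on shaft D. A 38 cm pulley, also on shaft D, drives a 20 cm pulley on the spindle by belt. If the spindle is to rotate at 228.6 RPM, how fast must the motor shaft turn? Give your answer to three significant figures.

Overall ratio R = 0.35714 × 2.1071 × 1.5714 × 0.52632 = 0.62241.
Required input speed = output speed × R = 228.6 × 0.62241 = 142.28 RPM.

142 RPM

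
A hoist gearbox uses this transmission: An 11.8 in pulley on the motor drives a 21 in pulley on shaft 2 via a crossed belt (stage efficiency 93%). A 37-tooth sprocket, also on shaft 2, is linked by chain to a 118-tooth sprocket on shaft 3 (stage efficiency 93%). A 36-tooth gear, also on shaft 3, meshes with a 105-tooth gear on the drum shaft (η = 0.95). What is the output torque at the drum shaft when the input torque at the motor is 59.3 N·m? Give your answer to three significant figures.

After the belt (21/11.8): 59.3 × 1.7797 × 0.93 = 98.147 N·m
After the chain (118/37): 98.147 × 3.1892 × 0.93 = 291.1 N·m
After the gear mesh (105/36): 291.1 × 2.9167 × 0.95 = 806.58 N·m

807 N·m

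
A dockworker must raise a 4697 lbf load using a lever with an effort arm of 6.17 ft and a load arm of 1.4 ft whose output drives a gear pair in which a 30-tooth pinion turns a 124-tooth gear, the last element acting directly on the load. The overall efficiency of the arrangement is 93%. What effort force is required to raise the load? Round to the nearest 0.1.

Lever MA = effort arm / load arm = 6.17/1.4 = 4.4071.
Gear pair MA = 124/30 = 4.1333.
Combined ideal MA = 4.4071 × 4.1333 = 18.216.
Actual MA = 18.216 × 0.93 = 16.941.
Effort = load / actual MA = 4697 / 16.941 = 277.26 lbf.

277.3 lbf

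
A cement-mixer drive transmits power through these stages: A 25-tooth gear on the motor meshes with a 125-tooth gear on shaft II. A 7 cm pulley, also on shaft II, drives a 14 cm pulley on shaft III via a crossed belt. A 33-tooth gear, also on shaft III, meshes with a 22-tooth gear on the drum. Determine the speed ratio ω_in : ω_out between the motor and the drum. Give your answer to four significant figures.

6.667

Each stage contributes driven/driver: gear mesh 125/25 = 5, belt 14/7 = 2, gear mesh 22/33 = 0.66667.
Overall: 5 × 2 × 0.66667 = 6.6667.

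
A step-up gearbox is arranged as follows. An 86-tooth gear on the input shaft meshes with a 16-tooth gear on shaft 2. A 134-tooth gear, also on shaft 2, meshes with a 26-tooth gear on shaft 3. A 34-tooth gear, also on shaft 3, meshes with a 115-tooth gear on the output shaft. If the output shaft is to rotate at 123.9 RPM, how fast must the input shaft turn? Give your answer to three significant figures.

15.1 RPM

Overall ratio R = 0.18605 × 0.19403 × 3.3824 = 0.1221.
Required input speed = output speed × R = 123.9 × 0.1221 = 15.128 RPM.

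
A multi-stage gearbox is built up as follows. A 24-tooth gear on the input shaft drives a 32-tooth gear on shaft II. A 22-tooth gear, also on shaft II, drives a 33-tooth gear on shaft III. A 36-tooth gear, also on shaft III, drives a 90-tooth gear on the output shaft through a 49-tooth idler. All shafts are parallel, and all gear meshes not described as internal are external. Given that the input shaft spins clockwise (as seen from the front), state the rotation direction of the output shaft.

clockwise

the input shaft → shaft II: external mesh, 1 reversal → CCW.
shaft II → shaft III: external mesh, 1 reversal → CW.
shaft III → the output shaft: driver → idler → driven is 2 external meshes, 2 reversals → CW.
4 reversals in total — an even number — so the output shaft turns the same way as the input shaft.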